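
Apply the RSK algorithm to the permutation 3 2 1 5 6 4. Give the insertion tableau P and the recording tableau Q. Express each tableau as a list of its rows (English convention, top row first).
Insert each entry of the permutation into P by Schensted row insertion, recording in Q the position of each new cell.

Insert 3: appended to row 1. P = [[3]], Q = [[1]].
Insert 2: 2 bumps 3 from row 1; 3 starts row 2. P = [[2], [3]], Q = [[1], [2]].
Insert 1: 1 bumps 2 from row 1; 2 bumps 3 from row 2; 3 starts row 3. P = [[1], [2], [3]], Q = [[1], [2], [3]].
Insert 5: appended to row 1. P = [[1, 5], [2], [3]], Q = [[1, 4], [2], [3]].
Insert 6: appended to row 1. P = [[1, 5, 6], [2], [3]], Q = [[1, 4, 5], [2], [3]].
Insert 4: 4 bumps 5 from row 1; 5 appends to row 2. P = [[1, 4, 6], [2, 5], [3]], Q = [[1, 4, 5], [2, 6], [3]].

So P = [[1, 4, 6], [2, 5], [3]], Q = [[1, 4, 5], [2, 6], [3]].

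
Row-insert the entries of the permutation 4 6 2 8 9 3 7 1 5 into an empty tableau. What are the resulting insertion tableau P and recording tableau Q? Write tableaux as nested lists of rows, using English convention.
P = [[1, 3, 5, 9], [2, 6, 7], [4, 8]], Q = [[1, 2, 4, 5], [3, 6, 7], [8, 9]]

Insert each entry of the permutation into P by Schensted row insertion, recording in Q the position of each new cell.

Insert 4: appended to row 1. P = [[4]].
Insert 6: appended to row 1. P = [[4, 6]].
Insert 2: 2 bumps 4 from row 1; 4 starts row 2. P = [[2, 6], [4]].
Insert 8: appended to row 1. P = [[2, 6, 8], [4]].
Insert 9: appended to row 1. P = [[2, 6, 8, 9], [4]].
Insert 3: 3 bumps 6 from row 1; 6 appends to row 2. P = [[2, 3, 8, 9], [4, 6]].
Insert 7: 7 bumps 8 from row 1; 8 appends to row 2. P = [[2, 3, 7, 9], [4, 6, 8]].
Insert 1: 1 bumps 2 from row 1; 2 bumps 4 from row 2; 4 starts row 3. P = [[1, 3, 7, 9], [2, 6, 8], [4]].
Insert 5: 5 bumps 7 from row 1; 7 bumps 8 from row 2; 8 appends to row 3. P = [[1, 3, 5, 9], [2, 6, 7], [4, 8]].

So P = [[1, 3, 5, 9], [2, 6, 7], [4, 8]], Q = [[1, 2, 4, 5], [3, 6, 7], [8, 9]].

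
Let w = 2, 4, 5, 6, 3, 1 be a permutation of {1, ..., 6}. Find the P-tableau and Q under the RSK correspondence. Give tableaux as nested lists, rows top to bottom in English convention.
Insert each entry of the permutation into P by Schensted row insertion, recording in Q the position of each new cell.

Insert 2: appended to row 1. P = [[2]].
Insert 4: appended to row 1. P = [[2, 4]].
Insert 5: appended to row 1. P = [[2, 4, 5]].
Insert 6: appended to row 1. P = [[2, 4, 5, 6]].
Insert 3: 3 bumps 4 from row 1; 4 starts row 2. P = [[2, 3, 5, 6], [4]].
Insert 1: 1 bumps 2 from row 1; 2 bumps 4 from row 2; 4 starts row 3. P = [[1, 3, 5, 6], [2], [4]].

So P = [[1, 3, 5, 6], [2], [4]], Q = [[1, 2, 3, 4], [5], [6]].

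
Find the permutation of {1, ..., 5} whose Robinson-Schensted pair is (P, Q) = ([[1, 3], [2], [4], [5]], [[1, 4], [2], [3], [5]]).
Reverse the RSK construction: for i from n down to 1, find the cell of Q containing i, remove the entry at that cell from P, and reverse-bump it up through P; the value ejected from row 1 is w(i).

Step i=5: Q has 5 at row 4, column 1; remove 5 from row 4 of P and reverse-bump: 5 enters row 3 and ejects 4; 4 enters row 2 and ejects 2; 2 enters row 1 and ejects 1. So w(5) = 1. P is now [[2, 3], [4], [5]].
Step i=4: Q has 4 at row 1, column 2; remove that cell from P, ejecting 3. So w(4) = 3. P is now [[2], [4], [5]].
Step i=3: Q has 3 at row 3, column 1; remove 5 from row 3 of P and reverse-bump: 5 enters row 2 and ejects 4; 4 enters row 1 and ejects 2. So w(3) = 2. P is now [[4], [5]].
Step i=2: Q has 2 at row 2, column 1; remove 5 from row 2 of P and reverse-bump: 5 enters row 1 and ejects 4. So w(2) = 4. P is now [[5]].
Step i=1: Q has 1 at row 1, column 1; remove that cell from P, ejecting 5. So w(1) = 5. P is now [].

So w = 5 4 2 3 1.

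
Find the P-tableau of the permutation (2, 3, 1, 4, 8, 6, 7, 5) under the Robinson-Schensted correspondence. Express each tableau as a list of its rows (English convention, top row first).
P = [[1, 3, 4, 5, 7], [2, 6], [8]]

After inserting 2: P = [[2]].
After inserting 3: P = [[2, 3]].
After inserting 1: P = [[1, 3], [2]].
After inserting 4: P = [[1, 3, 4], [2]].
After inserting 8: P = [[1, 3, 4, 8], [2]].
After inserting 6: P = [[1, 3, 4, 6], [2, 8]].
After inserting 7: P = [[1, 3, 4, 6, 7], [2, 8]].
After inserting 5: P = [[1, 3, 4, 5, 7], [2, 6], [8]].

So P = [[1, 3, 4, 5, 7], [2, 6], [8]].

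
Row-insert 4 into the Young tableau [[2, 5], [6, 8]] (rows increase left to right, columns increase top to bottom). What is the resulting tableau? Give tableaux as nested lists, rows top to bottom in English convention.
[[2, 4], [5, 8], [6]]

In row 1, 4 replaces 5 (the leftmost entry greater than 4); 5 is bumped to row 2. In row 2, 5 replaces 6 (the leftmost entry greater than 5); 6 is bumped to row 3. 6 starts a new row 3. The new tableau is [[2, 4], [5, 8], [6]].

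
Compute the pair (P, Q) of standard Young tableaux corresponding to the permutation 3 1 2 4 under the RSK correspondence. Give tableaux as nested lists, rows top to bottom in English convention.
Insert each entry of the permutation into P by Schensted row insertion, recording in Q the position of each new cell.

Insert 3: appended to row 1. P = [[3]].
Insert 1: 1 bumps 3 from row 1; 3 starts row 2. P = [[1], [3]].
Insert 2: appended to row 1. P = [[1, 2], [3]].
Insert 4: appended to row 1. P = [[1, 2, 4], [3]].

So P = [[1, 2, 4], [3]], Q = [[1, 3, 4], [2]].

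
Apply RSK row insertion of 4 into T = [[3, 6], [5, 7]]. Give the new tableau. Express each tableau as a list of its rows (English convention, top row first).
In row 1, 4 replaces 6 (the leftmost entry greater than 4); 6 is bumped to row 2. In row 2, 6 replaces 7 (the leftmost entry greater than 6); 7 is bumped to row 3. 7 starts a new row 3. The new tableau is [[3, 4], [5, 6], [7]].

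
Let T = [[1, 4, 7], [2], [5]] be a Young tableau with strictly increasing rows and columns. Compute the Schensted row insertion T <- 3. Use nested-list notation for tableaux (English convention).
[[1, 3, 7], [2, 4], [5]]

In row 1, 3 replaces 4 (the leftmost entry greater than 3); 4 is bumped to row 2. 4 is appended to row 2. The new tableau is [[1, 3, 7], [2, 4], [5]].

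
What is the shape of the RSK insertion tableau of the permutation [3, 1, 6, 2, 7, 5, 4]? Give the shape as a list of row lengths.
Row-insert each entry into an empty tableau.

After inserting 3: P = [[3]].
After inserting 1: P = [[1], [3]].
After inserting 6: P = [[1, 6], [3]].
After inserting 2: P = [[1, 2], [3, 6]].
After inserting 7: P = [[1, 2, 7], [3, 6]].
After inserting 5: P = [[1, 2, 5], [3, 6, 7]].
After inserting 4: P = [[1, 2, 4], [3, 5, 7], [6]].

The final insertion tableau P = [[1, 2, 4], [3, 5, 7], [6]] has shape [3, 3, 1].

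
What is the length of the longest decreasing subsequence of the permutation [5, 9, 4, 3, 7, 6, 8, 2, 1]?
5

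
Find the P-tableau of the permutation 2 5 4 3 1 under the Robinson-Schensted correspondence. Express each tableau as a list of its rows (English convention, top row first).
After inserting 2: P = [[2]].
After inserting 5: P = [[2, 5]].
After inserting 4: P = [[2, 4], [5]].
After inserting 3: P = [[2, 3], [4], [5]].
After inserting 1: P = [[1, 3], [2], [4], [5]].

So P = [[1, 3], [2], [4], [5]].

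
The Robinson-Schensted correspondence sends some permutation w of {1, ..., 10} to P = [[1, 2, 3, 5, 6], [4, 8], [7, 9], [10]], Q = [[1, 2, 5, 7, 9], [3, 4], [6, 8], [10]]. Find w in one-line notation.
Reverse the RSK construction: for i from n down to 1, find the cell of Q containing i, remove the entry at that cell from P, and reverse-bump it up through P; the value ejected from row 1 is w(i).

Step i=10: Q has 10 at row 4, column 1; remove 10 from row 4 of P and reverse-bump: 10 enters row 3 and ejects 9; 9 enters row 2 and ejects 8; 8 enters row 1 and ejects 6. So w(10) = 6. P is now [[1, 2, 3, 5, 8], [4, 9], [7, 10]].
Step i=9: Q has 9 at row 1, column 5; remove that cell from P, ejecting 8. So w(9) = 8. P is now [[1, 2, 3, 5], [4, 9], [7, 10]].
Step i=8: Q has 8 at row 3, column 2; remove 10 from row 3 of P and reverse-bump: 10 enters row 2 and ejects 9; 9 enters row 1 and ejects 5. So w(8) = 5. P is now [[1, 2, 3, 9], [4, 10], [7]].
Step i=7: Q has 7 at row 1, column 4; remove that cell from P, ejecting 9. So w(7) = 9. P is now [[1, 2, 3], [4, 10], [7]].
Step i=6: Q has 6 at row 3, column 1; remove 7 from row 3 of P and reverse-bump: 7 enters row 2 and ejects 4; 4 enters row 1 and ejects 3. So w(6) = 3. P is now [[1, 2, 4], [7, 10]].
Step i=5: Q has 5 at row 1, column 3; remove that cell from P, ejecting 4. So w(5) = 4. P is now [[1, 2], [7, 10]].
Step i=4: Q has 4 at row 2, column 2; remove 10 from row 2 of P and reverse-bump: 10 enters row 1 and ejects 2. So w(4) = 2. P is now [[1, 10], [7]].
Step i=3: Q has 3 at row 2, column 1; remove 7 from row 2 of P and reverse-bump: 7 enters row 1 and ejects 1. So w(3) = 1. P is now [[7, 10]].
Step i=2: Q has 2 at row 1, column 2; remove that cell from P, ejecting 10. So w(2) = 10. P is now [[7]].
Step i=1: Q has 1 at row 1, column 1; remove that cell from P, ejecting 7. So w(1) = 7. P is now [].

So w = 7 10 1 2 4 3 9 5 8 6.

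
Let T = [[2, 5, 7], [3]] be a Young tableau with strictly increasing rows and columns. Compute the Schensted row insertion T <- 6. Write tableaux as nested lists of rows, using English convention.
In row 1, 6 replaces 7 (the leftmost entry greater than 6); 7 is bumped to row 2. 7 is appended to row 2. The new tableau is [[2, 5, 6], [3, 7]].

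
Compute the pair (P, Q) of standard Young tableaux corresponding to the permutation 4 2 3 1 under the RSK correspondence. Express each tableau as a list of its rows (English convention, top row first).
P = [[1, 3], [2], [4]], Q = [[1, 3], [2], [4]]

Insert each entry of the permutation into P by Schensted row insertion, recording in Q the position of each new cell.

Insert 4: appended to row 1. P = [[4]].
Insert 2: 2 bumps 4 from row 1; 4 starts row 2. P = [[2], [4]].
Insert 3: appended to row 1. P = [[2, 3], [4]].
Insert 1: 1 bumps 2 from row 1; 2 bumps 4 from row 2; 4 starts row 3. P = [[1, 3], [2], [4]].

So P = [[1, 3], [2], [4]], Q = [[1, 3], [2], [4]].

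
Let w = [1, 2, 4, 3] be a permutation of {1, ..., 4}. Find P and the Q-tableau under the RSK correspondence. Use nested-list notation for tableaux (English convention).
P = [[1, 2, 3], [4]], Q = [[1, 2, 3], [4]]

Insert each entry of the permutation into P by Schensted row insertion, recording in Q the position of each new cell.

Insert 1: appended to row 1. P = [[1]].
Insert 2: appended to row 1. P = [[1, 2]].
Insert 4: appended to row 1. P = [[1, 2, 4]].
Insert 3: 3 bumps 4 from row 1; 4 starts row 2. P = [[1, 2, 3], [4]].

So P = [[1, 2, 3], [4]], Q = [[1, 2, 3], [4]].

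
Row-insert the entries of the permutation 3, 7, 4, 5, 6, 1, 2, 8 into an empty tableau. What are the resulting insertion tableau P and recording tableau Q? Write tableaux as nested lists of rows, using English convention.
Insert each entry of the permutation into P by Schensted row insertion, recording in Q the position of each new cell.

After inserting 3: P = [[3]].
After inserting 7: P = [[3, 7]].
After inserting 4: P = [[3, 4], [7]].
After inserting 5: P = [[3, 4, 5], [7]].
After inserting 6: P = [[3, 4, 5, 6], [7]].
After inserting 1: P = [[1, 4, 5, 6], [3], [7]].
After inserting 2: P = [[1, 2, 5, 6], [3, 4], [7]].
After inserting 8: P = [[1, 2, 5, 6, 8], [3, 4], [7]].

So P = [[1, 2, 5, 6, 8], [3, 4], [7]], Q = [[1, 2, 4, 5, 8], [3, 7], [6]].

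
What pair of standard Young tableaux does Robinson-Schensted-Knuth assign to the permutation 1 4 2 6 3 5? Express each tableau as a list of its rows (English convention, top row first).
P = [[1, 2, 3, 5], [4, 6]], Q = [[1, 2, 4, 6], [3, 5]]

Insert each entry of the permutation into P by Schensted row insertion, recording in Q the position of each new cell.

After inserting 1: P = [[1]].
After inserting 4: P = [[1, 4]].
After inserting 2: P = [[1, 2], [4]].
After inserting 6: P = [[1, 2, 6], [4]].
After inserting 3: P = [[1, 2, 3], [4, 6]].
After inserting 5: P = [[1, 2, 3, 5], [4, 6]].

So P = [[1, 2, 3, 5], [4, 6]], Q = [[1, 2, 4, 6], [3, 5]].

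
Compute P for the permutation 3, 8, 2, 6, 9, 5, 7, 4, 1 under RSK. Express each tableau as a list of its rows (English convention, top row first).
Insert 3: appended to row 1. P = [[3]].
Insert 8: appended to row 1. P = [[3, 8]].
Insert 2: 2 bumps 3 from row 1; 3 starts row 2. P = [[2, 8], [3]].
Insert 6: 6 bumps 8 from row 1; 8 appends to row 2. P = [[2, 6], [3, 8]].
Insert 9: appended to row 1. P = [[2, 6, 9], [3, 8]].
Insert 5: 5 bumps 6 from row 1; 6 bumps 8 from row 2; 8 starts row 3. P = [[2, 5, 9], [3, 6], [8]].
Insert 7: 7 bumps 9 from row 1; 9 appends to row 2. P = [[2, 5, 7], [3, 6, 9], [8]].
Insert 4: 4 bumps 5 from row 1; 5 bumps 6 from row 2; 6 bumps 8 from row 3; 8 starts row 4. P = [[2, 4, 7], [3, 5, 9], [6], [8]].
Insert 1: 1 bumps 2 from row 1; 2 bumps 3 from row 2; 3 bumps 6 from row 3; 6 bumps 8 from row 4; 8 starts row 5. P = [[1, 4, 7], [2, 5, 9], [3], [6], [8]].

So P = [[1, 4, 7], [2, 5, 9], [3], [6], [8]].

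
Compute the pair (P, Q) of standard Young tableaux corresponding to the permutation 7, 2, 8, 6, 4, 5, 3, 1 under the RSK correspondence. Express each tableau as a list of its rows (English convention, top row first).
P = [[1, 3, 5], [2, 8], [4], [6], [7]], Q = [[1, 3, 6], [2, 4], [5], [7], [8]]

Insert each entry of the permutation into P by Schensted row insertion, recording in Q the position of each new cell.

After inserting 7: P = [[7]].
After inserting 2: P = [[2], [7]].
After inserting 8: P = [[2, 8], [7]].
After inserting 6: P = [[2, 6], [7, 8]].
After inserting 4: P = [[2, 4], [6, 8], [7]].
After inserting 5: P = [[2, 4, 5], [6, 8], [7]].
After inserting 3: P = [[2, 3, 5], [4, 8], [6], [7]].
After inserting 1: P = [[1, 3, 5], [2, 8], [4], [6], [7]].

So P = [[1, 3, 5], [2, 8], [4], [6], [7]], Q = [[1, 3, 6], [2, 4], [5], [7], [8]].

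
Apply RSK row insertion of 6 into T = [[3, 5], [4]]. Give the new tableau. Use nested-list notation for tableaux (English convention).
[[3, 5, 6], [4]]

6 is larger than every entry of row 1, so it is appended to row 1. The new tableau is [[3, 5, 6], [4]].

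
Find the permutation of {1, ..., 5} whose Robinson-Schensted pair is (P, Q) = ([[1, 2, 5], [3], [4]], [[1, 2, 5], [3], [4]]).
Reverse the RSK construction: for i from n down to 1, find the cell of Q containing i, remove the entry at that cell from P, and reverse-bump it up through P; the value ejected from row 1 is w(i).

Step i=5: Q has 5 at row 1, column 3; remove that cell from P, ejecting 5. So w(5) = 5. P is now [[1, 2], [3], [4]].
Step i=4: Q has 4 at row 3, column 1; remove 4 from row 3 of P and reverse-bump: 4 enters row 2 and ejects 3; 3 enters row 1 and ejects 2. So w(4) = 2. P is now [[1, 3], [4]].
Step i=3: Q has 3 at row 2, column 1; remove 4 from row 2 of P and reverse-bump: 4 enters row 1 and ejects 3. So w(3) = 3. P is now [[1, 4]].
Step i=2: Q has 2 at row 1, column 2; remove that cell from P, ejecting 4. So w(2) = 4. P is now [[1]].
Step i=1: Q has 1 at row 1, column 1; remove that cell from P, ejecting 1. So w(1) = 1. P is now [].

So w = 1 4 3 2 5.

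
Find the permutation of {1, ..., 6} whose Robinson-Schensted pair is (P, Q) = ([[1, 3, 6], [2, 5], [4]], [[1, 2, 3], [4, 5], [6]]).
Reverse RSK: for i = n, n-1, ..., 1, locate i in Q, remove the corresponding corner cell from P, and reverse-bump its entry up through P; the value ejected from row 1 is w(i).

So w = 4 5 6 2 3 1.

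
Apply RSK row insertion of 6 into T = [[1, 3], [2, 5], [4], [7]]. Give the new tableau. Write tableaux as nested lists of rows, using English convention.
[[1, 3, 6], [2, 5], [4], [7]]

6 is larger than every entry of row 1, so it is appended to row 1. The new tableau is [[1, 3, 6], [2, 5], [4], [7]].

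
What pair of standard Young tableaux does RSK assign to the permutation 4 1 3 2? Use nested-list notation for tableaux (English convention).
P = [[1, 2], [3], [4]], Q = [[1, 3], [2], [4]]

Insert each entry of the permutation into P by Schensted row insertion, recording in Q the position of each new cell.

Insert 4: appended to row 1. P = [[4]], Q = [[1]].
Insert 1: 1 bumps 4 from row 1; 4 starts row 2. P = [[1], [4]], Q = [[1], [2]].
Insert 3: appended to row 1. P = [[1, 3], [4]], Q = [[1, 3], [2]].
Insert 2: 2 bumps 3 from row 1; 3 bumps 4 from row 2; 4 starts row 3. P = [[1, 2], [3], [4]], Q = [[1, 3], [2], [4]].

So P = [[1, 2], [3], [4]], Q = [[1, 3], [2], [4]].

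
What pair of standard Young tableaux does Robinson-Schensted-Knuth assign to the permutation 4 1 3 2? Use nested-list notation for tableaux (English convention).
Insert each entry of the permutation into P by Schensted row insertion, recording in Q the position of each new cell.

Insert 4: appended to row 1. P = [[4]].
Insert 1: 1 bumps 4 from row 1; 4 starts row 2. P = [[1], [4]].
Insert 3: appended to row 1. P = [[1, 3], [4]].
Insert 2: 2 bumps 3 from row 1; 3 bumps 4 from row 2; 4 starts row 3. P = [[1, 2], [3], [4]].

So P = [[1, 2], [3], [4]], Q = [[1, 3], [2], [4]].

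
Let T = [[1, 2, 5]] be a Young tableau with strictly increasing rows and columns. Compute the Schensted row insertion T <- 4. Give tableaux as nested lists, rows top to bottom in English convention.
[[1, 2, 4], [5]]

In row 1, 4 replaces 5 (the leftmost entry greater than 4); 5 is bumped to row 2. 5 starts a new row 2. The new tableau is [[1, 2, 4], [5]].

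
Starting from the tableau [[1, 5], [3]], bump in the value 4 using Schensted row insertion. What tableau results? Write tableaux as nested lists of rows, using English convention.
In row 1, 4 replaces 5 (the leftmost entry greater than 4); 5 is bumped to row 2. 5 is appended to row 2. The new tableau is [[1, 4], [3, 5]].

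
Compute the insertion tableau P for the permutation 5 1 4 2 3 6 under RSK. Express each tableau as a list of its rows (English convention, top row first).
After inserting 5: P = [[5]].
After inserting 1: P = [[1], [5]].
After inserting 4: P = [[1, 4], [5]].
After inserting 2: P = [[1, 2], [4], [5]].
After inserting 3: P = [[1, 2, 3], [4], [5]].
After inserting 6: P = [[1, 2, 3, 6], [4], [5]].

So P = [[1, 2, 3, 6], [4], [5]].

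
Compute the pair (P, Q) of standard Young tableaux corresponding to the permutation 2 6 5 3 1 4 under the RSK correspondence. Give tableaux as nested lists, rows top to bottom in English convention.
Insert each entry of the permutation into P by Schensted row insertion, recording in Q the position of each new cell.

Insert 2: appended to row 1. P = [[2]].
Insert 6: appended to row 1. P = [[2, 6]].
Insert 5: 5 bumps 6 from row 1; 6 starts row 2. P = [[2, 5], [6]].
Insert 3: 3 bumps 5 from row 1; 5 bumps 6 from row 2; 6 starts row 3. P = [[2, 3], [5], [6]].
Insert 1: 1 bumps 2 from row 1; 2 bumps 5 from row 2; 5 bumps 6 from row 3; 6 starts row 4. P = [[1, 3], [2], [5], [6]].
Insert 4: appended to row 1. P = [[1, 3, 4], [2], [5], [6]].

So P = [[1, 3, 4], [2], [5], [6]], Q = [[1, 2, 6], [3], [4], [5]].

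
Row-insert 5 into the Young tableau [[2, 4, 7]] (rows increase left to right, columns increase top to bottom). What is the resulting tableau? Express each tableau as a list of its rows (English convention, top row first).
[[2, 4, 5], [7]]

In row 1, 5 replaces 7 (the leftmost entry greater than 5); 7 is bumped to row 2. 7 starts a new row 2. The new tableau is [[2, 4, 5], [7]].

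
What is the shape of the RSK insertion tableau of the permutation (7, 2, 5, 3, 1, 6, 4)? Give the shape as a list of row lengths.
[3, 2, 1, 1]

RSK row insertion gives P = [[1, 3, 4], [2, 6], [5], [7]], which has shape [3, 2, 1, 1].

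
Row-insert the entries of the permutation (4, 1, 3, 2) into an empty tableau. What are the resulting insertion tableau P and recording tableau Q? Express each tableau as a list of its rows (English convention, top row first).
P = [[1, 2], [3], [4]], Q = [[1, 3], [2], [4]]

Insert each entry of the permutation into P by Schensted row insertion, recording in Q the position of each new cell.

After inserting 4: P = [[4]].
After inserting 1: P = [[1], [4]].
After inserting 3: P = [[1, 3], [4]].
After inserting 2: P = [[1, 2], [3], [4]].

So P = [[1, 2], [3], [4]], Q = [[1, 3], [2], [4]].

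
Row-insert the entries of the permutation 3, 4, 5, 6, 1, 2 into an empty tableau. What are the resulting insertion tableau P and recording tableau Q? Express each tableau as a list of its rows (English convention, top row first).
P = [[1, 2, 5, 6], [3, 4]], Q = [[1, 2, 3, 4], [5, 6]]

Insert each entry of the permutation into P by Schensted row insertion, recording in Q the position of each new cell.

Insert 3: appended to row 1. P = [[3]].
Insert 4: appended to row 1. P = [[3, 4]].
Insert 5: appended to row 1. P = [[3, 4, 5]].
Insert 6: appended to row 1. P = [[3, 4, 5, 6]].
Insert 1: 1 bumps 3 from row 1; 3 starts row 2. P = [[1, 4, 5, 6], [3]].
Insert 2: 2 bumps 4 from row 1; 4 appends to row 2. P = [[1, 2, 5, 6], [3, 4]].

So P = [[1, 2, 5, 6], [3, 4]], Q = [[1, 2, 3, 4], [5, 6]].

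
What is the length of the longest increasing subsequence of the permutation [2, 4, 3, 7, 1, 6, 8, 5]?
4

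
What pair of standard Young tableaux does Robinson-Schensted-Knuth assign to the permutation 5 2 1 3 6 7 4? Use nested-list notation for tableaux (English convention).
P = [[1, 3, 4, 7], [2, 6], [5]], Q = [[1, 4, 5, 6], [2, 7], [3]]

Insert each entry of the permutation into P by Schensted row insertion, recording in Q the position of each new cell.

Insert 5: appended to row 1. P = [[5]].
Insert 2: 2 bumps 5 from row 1; 5 starts row 2. P = [[2], [5]].
Insert 1: 1 bumps 2 from row 1; 2 bumps 5 from row 2; 5 starts row 3. P = [[1], [2], [5]].
Insert 3: appended to row 1. P = [[1, 3], [2], [5]].
Insert 6: appended to row 1. P = [[1, 3, 6], [2], [5]].
Insert 7: appended to row 1. P = [[1, 3, 6, 7], [2], [5]].
Insert 4: 4 bumps 6 from row 1; 6 appends to row 2. P = [[1, 3, 4, 7], [2, 6], [5]].

So P = [[1, 3, 4, 7], [2, 6], [5]], Q = [[1, 4, 5, 6], [2, 7], [3]].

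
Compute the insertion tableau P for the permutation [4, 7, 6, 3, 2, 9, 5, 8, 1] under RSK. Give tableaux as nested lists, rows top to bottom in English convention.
After inserting 4: P = [[4]].
After inserting 7: P = [[4, 7]].
After inserting 6: P = [[4, 6], [7]].
After inserting 3: P = [[3, 6], [4], [7]].
After inserting 2: P = [[2, 6], [3], [4], [7]].
After inserting 9: P = [[2, 6, 9], [3], [4], [7]].
After inserting 5: P = [[2, 5, 9], [3, 6], [4], [7]].
After inserting 8: P = [[2, 5, 8], [3, 6, 9], [4], [7]].
After inserting 1: P = [[1, 5, 8], [2, 6, 9], [3], [4], [7]].

So P = [[1, 5, 8], [2, 6, 9], [3], [4], [7]].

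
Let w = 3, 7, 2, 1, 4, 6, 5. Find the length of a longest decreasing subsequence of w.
3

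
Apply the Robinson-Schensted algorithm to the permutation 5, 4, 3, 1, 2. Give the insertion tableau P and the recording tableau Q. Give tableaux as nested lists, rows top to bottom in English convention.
P = [[1, 2], [3], [4], [5]], Q = [[1, 5], [2], [3], [4]]

Insert each entry of the permutation into P by Schensted row insertion, recording in Q the position of each new cell.

After inserting 5: P = [[5]].
After inserting 4: P = [[4], [5]].
After inserting 3: P = [[3], [4], [5]].
After inserting 1: P = [[1], [3], [4], [5]].
After inserting 2: P = [[1, 2], [3], [4], [5]].

So P = [[1, 2], [3], [4], [5]], Q = [[1, 5], [2], [3], [4]].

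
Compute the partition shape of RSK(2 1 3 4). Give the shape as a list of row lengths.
[3, 1]

Row-insert each entry into an empty tableau.

After inserting 2: P = [[2]].
After inserting 1: P = [[1], [2]].
After inserting 3: P = [[1, 3], [2]].
After inserting 4: P = [[1, 3, 4], [2]].

The final insertion tableau P = [[1, 3, 4], [2]] has shape [3, 1].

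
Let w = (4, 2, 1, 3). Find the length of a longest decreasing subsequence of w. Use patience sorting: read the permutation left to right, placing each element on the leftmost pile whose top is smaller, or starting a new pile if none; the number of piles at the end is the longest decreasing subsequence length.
4: new pile. tops = [4]
2: new pile. tops = [4, 2]
1: new pile. tops = [4, 2, 1]
3: onto pile 2 (replacing 2). tops = [4, 3, 1]

3 piles, so the longest decreasing subsequence has length 3.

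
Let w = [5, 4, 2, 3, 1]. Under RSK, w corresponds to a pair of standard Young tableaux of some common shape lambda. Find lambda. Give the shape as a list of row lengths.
[2, 1, 1, 1]

Row-insert each entry into an empty tableau.

After inserting 5: P = [[5]].
After inserting 4: P = [[4], [5]].
After inserting 2: P = [[2], [4], [5]].
After inserting 3: P = [[2, 3], [4], [5]].
After inserting 1: P = [[1, 3], [2], [4], [5]].

The final insertion tableau P = [[1, 3], [2], [4], [5]] has shape [2, 1, 1, 1].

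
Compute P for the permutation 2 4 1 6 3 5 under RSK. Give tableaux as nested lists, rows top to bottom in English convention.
P = [[1, 3, 5], [2, 4, 6]]

Insert 2: appended to row 1. P = [[2]].
Insert 4: appended to row 1. P = [[2, 4]].
Insert 1: 1 bumps 2 from row 1; 2 starts row 2. P = [[1, 4], [2]].
Insert 6: appended to row 1. P = [[1, 4, 6], [2]].
Insert 3: 3 bumps 4 from row 1; 4 appends to row 2. P = [[1, 3, 6], [2, 4]].
Insert 5: 5 bumps 6 from row 1; 6 appends to row 2. P = [[1, 3, 5], [2, 4, 6]].

So P = [[1, 3, 5], [2, 4, 6]].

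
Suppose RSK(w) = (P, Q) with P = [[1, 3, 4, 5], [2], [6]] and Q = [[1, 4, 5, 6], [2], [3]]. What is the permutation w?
Reverse the RSK construction: for i from n down to 1, find the cell of Q containing i, remove the entry at that cell from P, and reverse-bump it up through P; the value ejected from row 1 is w(i).

Step i=6: Q has 6 at row 1, column 4; remove that cell from P, ejecting 5. So w(6) = 5. P is now [[1, 3, 4], [2], [6]].
Step i=5: Q has 5 at row 1, column 3; remove that cell from P, ejecting 4. So w(5) = 4. P is now [[1, 3], [2], [6]].
Step i=4: Q has 4 at row 1, column 2; remove that cell from P, ejecting 3. So w(4) = 3. P is now [[1], [2], [6]].
Step i=3: Q has 3 at row 3, column 1; remove 6 from row 3 of P and reverse-bump: 6 enters row 2 and ejects 2; 2 enters row 1 and ejects 1. So w(3) = 1. P is now [[2], [6]].
Step i=2: Q has 2 at row 2, column 1; remove 6 from row 2 of P and reverse-bump: 6 enters row 1 and ejects 2. So w(2) = 2. P is now [[6]].
Step i=1: Q has 1 at row 1, column 1; remove that cell from P, ejecting 6. So w(1) = 6. P is now [].

So w = 6 2 1 3 4 5.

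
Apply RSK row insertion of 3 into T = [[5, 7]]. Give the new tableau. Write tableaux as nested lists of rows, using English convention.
In row 1, 3 replaces 5 (the leftmost entry greater than 3); 5 is bumped to row 2. 5 starts a new row 2. The new tableau is [[3, 7], [5]].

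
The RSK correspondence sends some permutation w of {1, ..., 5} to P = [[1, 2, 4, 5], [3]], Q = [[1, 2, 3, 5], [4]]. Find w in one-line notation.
1 3 4 2 5

Reverse the RSK construction: for i from n down to 1, find the cell of Q containing i, remove the entry at that cell from P, and reverse-bump it up through P; the value ejected from row 1 is w(i).

Step i=5: Q has 5 at row 1, column 4; remove that cell from P, ejecting 5. So w(5) = 5. P is now [[1, 2, 4], [3]].
Step i=4: Q has 4 at row 2, column 1; remove 3 from row 2 of P and reverse-bump: 3 enters row 1 and ejects 2. So w(4) = 2. P is now [[1, 3, 4]].
Step i=3: Q has 3 at row 1, column 3; remove that cell from P, ejecting 4. So w(3) = 4. P is now [[1, 3]].
Step i=2: Q has 2 at row 1, column 2; remove that cell from P, ejecting 3. So w(2) = 3. P is now [[1]].
Step i=1: Q has 1 at row 1, column 1; remove that cell from P, ejecting 1. So w(1) = 1. P is now [].

So w = 1 3 4 2 5.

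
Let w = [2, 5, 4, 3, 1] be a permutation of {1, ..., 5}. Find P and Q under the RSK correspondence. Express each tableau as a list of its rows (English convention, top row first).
Insert each entry of the permutation into P by Schensted row insertion, recording in Q the position of each new cell.

Insert 2: appended to row 1. P = [[2]], Q = [[1]].
Insert 5: appended to row 1. P = [[2, 5]], Q = [[1, 2]].
Insert 4: 4 bumps 5 from row 1; 5 starts row 2. P = [[2, 4], [5]], Q = [[1, 2], [3]].
Insert 3: 3 bumps 4 from row 1; 4 bumps 5 from row 2; 5 starts row 3. P = [[2, 3], [4], [5]], Q = [[1, 2], [3], [4]].
Insert 1: 1 bumps 2 from row 1; 2 bumps 4 from row 2; 4 bumps 5 from row 3; 5 starts row 4. P = [[1, 3], [2], [4], [5]], Q = [[1, 2], [3], [4], [5]].

So P = [[1, 3], [2], [4], [5]], Q = [[1, 2], [3], [4], [5]].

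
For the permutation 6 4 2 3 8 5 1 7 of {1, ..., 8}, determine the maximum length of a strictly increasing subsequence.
4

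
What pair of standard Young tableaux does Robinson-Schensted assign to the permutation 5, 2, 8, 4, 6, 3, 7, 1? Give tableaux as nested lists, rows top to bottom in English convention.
Insert each entry of the permutation into P by Schensted row insertion, recording in Q the position of each new cell.

Insert 5: appended to row 1. P = [[5]].
Insert 2: 2 bumps 5 from row 1; 5 starts row 2. P = [[2], [5]].
Insert 8: appended to row 1. P = [[2, 8], [5]].
Insert 4: 4 bumps 8 from row 1; 8 appends to row 2. P = [[2, 4], [5, 8]].
Insert 6: appended to row 1. P = [[2, 4, 6], [5, 8]].
Insert 3: 3 bumps 4 from row 1; 4 bumps 5 from row 2; 5 starts row 3. P = [[2, 3, 6], [4, 8], [5]].
Insert 7: appended to row 1. P = [[2, 3, 6, 7], [4, 8], [5]].
Insert 1: 1 bumps 2 from row 1; 2 bumps 4 from row 2; 4 bumps 5 from row 3; 5 starts row 4. P = [[1, 3, 6, 7], [2, 8], [4], [5]].

So P = [[1, 3, 6, 7], [2, 8], [4], [5]], Q = [[1, 3, 5, 7], [2, 4], [6], [8]].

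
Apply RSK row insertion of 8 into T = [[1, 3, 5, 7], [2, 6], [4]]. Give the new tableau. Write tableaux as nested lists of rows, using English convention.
8 is larger than every entry of row 1, so it is appended to row 1. The new tableau is [[1, 3, 5, 7, 8], [2, 6], [4]].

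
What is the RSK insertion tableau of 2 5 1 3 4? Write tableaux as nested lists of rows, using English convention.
Insert 2: appended to row 1. P = [[2]].
Insert 5: appended to row 1. P = [[2, 5]].
Insert 1: 1 bumps 2 from row 1; 2 starts row 2. P = [[1, 5], [2]].
Insert 3: 3 bumps 5 from row 1; 5 appends to row 2. P = [[1, 3], [2, 5]].
Insert 4: appended to row 1. P = [[1, 3, 4], [2, 5]].

So P = [[1, 3, 4], [2, 5]].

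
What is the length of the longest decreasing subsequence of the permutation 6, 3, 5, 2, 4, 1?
4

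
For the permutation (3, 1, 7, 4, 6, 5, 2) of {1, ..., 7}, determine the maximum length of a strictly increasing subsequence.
3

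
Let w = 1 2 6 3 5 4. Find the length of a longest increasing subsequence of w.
4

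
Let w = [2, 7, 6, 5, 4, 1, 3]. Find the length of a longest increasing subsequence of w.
2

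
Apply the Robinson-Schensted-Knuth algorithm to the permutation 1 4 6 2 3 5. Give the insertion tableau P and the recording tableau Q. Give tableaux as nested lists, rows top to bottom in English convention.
P = [[1, 2, 3, 5], [4, 6]], Q = [[1, 2, 3, 6], [4, 5]]

Insert each entry of the permutation into P by Schensted row insertion, recording in Q the position of each new cell.

After inserting 1: P = [[1]].
After inserting 4: P = [[1, 4]].
After inserting 6: P = [[1, 4, 6]].
After inserting 2: P = [[1, 2, 6], [4]].
After inserting 3: P = [[1, 2, 3], [4, 6]].
After inserting 5: P = [[1, 2, 3, 5], [4, 6]].

So P = [[1, 2, 3, 5], [4, 6]], Q = [[1, 2, 3, 6], [4, 5]].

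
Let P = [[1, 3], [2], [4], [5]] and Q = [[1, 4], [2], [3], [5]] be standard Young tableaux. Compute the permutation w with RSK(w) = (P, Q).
Reverse the RSK construction: for i from n down to 1, find the cell of Q containing i, remove the entry at that cell from P, and reverse-bump it up through P; the value ejected from row 1 is w(i).

Step i=5: Q has 5 at row 4, column 1; remove 5 from row 4 of P and reverse-bump: 5 enters row 3 and ejects 4; 4 enters row 2 and ejects 2; 2 enters row 1 and ejects 1. So w(5) = 1. P is now [[2, 3], [4], [5]].
Step i=4: Q has 4 at row 1, column 2; remove that cell from P, ejecting 3. So w(4) = 3. P is now [[2], [4], [5]].
Step i=3: Q has 3 at row 3, column 1; remove 5 from row 3 of P and reverse-bump: 5 enters row 2 and ejects 4; 4 enters row 1 and ejects 2. So w(3) = 2. P is now [[4], [5]].
Step i=2: Q has 2 at row 2, column 1; remove 5 from row 2 of P and reverse-bump: 5 enters row 1 and ejects 4. So w(2) = 4. P is now [[5]].
Step i=1: Q has 1 at row 1, column 1; remove that cell from P, ejecting 5. So w(1) = 5. P is now [].

So w = 5 4 2 3 1.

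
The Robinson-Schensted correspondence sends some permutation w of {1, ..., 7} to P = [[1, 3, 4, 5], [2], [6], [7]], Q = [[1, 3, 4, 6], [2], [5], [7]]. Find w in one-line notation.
Reverse the RSK construction: for i from n down to 1, find the cell of Q containing i, remove the entry at that cell from P, and reverse-bump it up through P; the value ejected from row 1 is w(i).

Step i=7: Q has 7 at row 4, column 1; remove 7 from row 4 of P and reverse-bump: 7 enters row 3 and ejects 6; 6 enters row 2 and ejects 2; 2 enters row 1 and ejects 1. So w(7) = 1. P is now [[2, 3, 4, 5], [6], [7]].
Step i=6: Q has 6 at row 1, column 4; remove that cell from P, ejecting 5. So w(6) = 5. P is now [[2, 3, 4], [6], [7]].
Step i=5: Q has 5 at row 3, column 1; remove 7 from row 3 of P and reverse-bump: 7 enters row 2 and ejects 6; 6 enters row 1 and ejects 4. So w(5) = 4. P is now [[2, 3, 6], [7]].
Step i=4: Q has 4 at row 1, column 3; remove that cell from P, ejecting 6. So w(4) = 6. P is now [[2, 3], [7]].
Step i=3: Q has 3 at row 1, column 2; remove that cell from P, ejecting 3. So w(3) = 3. P is now [[2], [7]].
Step i=2: Q has 2 at row 2, column 1; remove 7 from row 2 of P and reverse-bump: 7 enters row 1 and ejects 2. So w(2) = 2. P is now [[7]].
Step i=1: Q has 1 at row 1, column 1; remove that cell from P, ejecting 7. So w(1) = 7. P is now [].

So w = 7 2 3 6 4 5 1.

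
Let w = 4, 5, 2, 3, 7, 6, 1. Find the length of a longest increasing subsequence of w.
3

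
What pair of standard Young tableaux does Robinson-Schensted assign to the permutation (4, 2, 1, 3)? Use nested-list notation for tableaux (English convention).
P = [[1, 3], [2], [4]], Q = [[1, 4], [2], [3]]

Insert each entry of the permutation into P by Schensted row insertion, recording in Q the position of each new cell.

Insert 4: appended to row 1. P = [[4]].
Insert 2: 2 bumps 4 from row 1; 4 starts row 2. P = [[2], [4]].
Insert 1: 1 bumps 2 from row 1; 2 bumps 4 from row 2; 4 starts row 3. P = [[1], [2], [4]].
Insert 3: appended to row 1. P = [[1, 3], [2], [4]].

So P = [[1, 3], [2], [4]], Q = [[1, 4], [2], [3]].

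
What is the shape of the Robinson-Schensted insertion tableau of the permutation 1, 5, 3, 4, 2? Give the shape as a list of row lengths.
Row-insert each entry into an empty tableau.

After inserting 1: P = [[1]].
After inserting 5: P = [[1, 5]].
After inserting 3: P = [[1, 3], [5]].
After inserting 4: P = [[1, 3, 4], [5]].
After inserting 2: P = [[1, 2, 4], [3], [5]].

The final insertion tableau P = [[1, 2, 4], [3], [5]] has shape [3, 1, 1].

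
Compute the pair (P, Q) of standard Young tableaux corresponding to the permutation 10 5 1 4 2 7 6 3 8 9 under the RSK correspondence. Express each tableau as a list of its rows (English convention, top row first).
Insert each entry of the permutation into P by Schensted row insertion, recording in Q the position of each new cell.

Insert 10: appended to row 1. P = [[10]].
Insert 5: 5 bumps 10 from row 1; 10 starts row 2. P = [[5], [10]].
Insert 1: 1 bumps 5 from row 1; 5 bumps 10 from row 2; 10 starts row 3. P = [[1], [5], [10]].
Insert 4: appended to row 1. P = [[1, 4], [5], [10]].
Insert 2: 2 bumps 4 from row 1; 4 bumps 5 from row 2; 5 bumps 10 from row 3; 10 starts row 4. P = [[1, 2], [4], [5], [10]].
Insert 7: appended to row 1. P = [[1, 2, 7], [4], [5], [10]].
Insert 6: 6 bumps 7 from row 1; 7 appends to row 2. P = [[1, 2, 6], [4, 7], [5], [10]].
Insert 3: 3 bumps 6 from row 1; 6 bumps 7 from row 2; 7 appends to row 3. P = [[1, 2, 3], [4, 6], [5, 7], [10]].
Insert 8: appended to row 1. P = [[1, 2, 3, 8], [4, 6], [5, 7], [10]].
Insert 9: appended to row 1. P = [[1, 2, 3, 8, 9], [4, 6], [5, 7], [10]].

So P = [[1, 2, 3, 8, 9], [4, 6], [5, 7], [10]], Q = [[1, 4, 6, 9, 10], [2, 7], [3, 8], [5]].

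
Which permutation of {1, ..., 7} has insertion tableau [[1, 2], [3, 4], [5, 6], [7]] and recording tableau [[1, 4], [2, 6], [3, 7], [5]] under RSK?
7 5 3 6 1 4 2

Reverse the RSK construction: for i from n down to 1, find the cell of Q containing i, remove the entry at that cell from P, and reverse-bump it up through P; the value ejected from row 1 is w(i).

Step i=7: Q has 7 at row 3, column 2; remove 6 from row 3 of P and reverse-bump: 6 enters row 2 and ejects 4; 4 enters row 1 and ejects 2. So w(7) = 2. P is now [[1, 4], [3, 6], [5], [7]].
Step i=6: Q has 6 at row 2, column 2; remove 6 from row 2 of P and reverse-bump: 6 enters row 1 and ejects 4. So w(6) = 4. P is now [[1, 6], [3], [5], [7]].
Step i=5: Q has 5 at row 4, column 1; remove 7 from row 4 of P and reverse-bump: 7 enters row 3 and ejects 5; 5 enters row 2 and ejects 3; 3 enters row 1 and ejects 1. So w(5) = 1. P is now [[3, 6], [5], [7]].
Step i=4: Q has 4 at row 1, column 2; remove that cell from P, ejecting 6. So w(4) = 6. P is now [[3], [5], [7]].
Step i=3: Q has 3 at row 3, column 1; remove 7 from row 3 of P and reverse-bump: 7 enters row 2 and ejects 5; 5 enters row 1 and ejects 3. So w(3) = 3. P is now [[5], [7]].
Step i=2: Q has 2 at row 2, column 1; remove 7 from row 2 of P and reverse-bump: 7 enters row 1 and ejects 5. So w(2) = 5. P is now [[7]].
Step i=1: Q has 1 at row 1, column 1; remove that cell from P, ejecting 7. So w(1) = 7. P is now [].

So w = 7 5 3 6 1 4 2.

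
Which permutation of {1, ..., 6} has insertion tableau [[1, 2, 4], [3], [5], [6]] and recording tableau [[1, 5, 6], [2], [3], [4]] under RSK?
Reverse RSK: for i = n, n-1, ..., 1, locate i in Q, remove the corresponding corner cell from P, and reverse-bump its entry up through P; the value ejected from row 1 is w(i).

So w = 6 5 3 1 2 4.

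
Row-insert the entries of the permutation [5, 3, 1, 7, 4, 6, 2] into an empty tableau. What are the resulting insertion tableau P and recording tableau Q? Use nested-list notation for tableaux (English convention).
Insert each entry of the permutation into P by Schensted row insertion, recording in Q the position of each new cell.

After inserting 5: P = [[5]].
After inserting 3: P = [[3], [5]].
After inserting 1: P = [[1], [3], [5]].
After inserting 7: P = [[1, 7], [3], [5]].
After inserting 4: P = [[1, 4], [3, 7], [5]].
After inserting 6: P = [[1, 4, 6], [3, 7], [5]].
After inserting 2: P = [[1, 2, 6], [3, 4], [5, 7]].

So P = [[1, 2, 6], [3, 4], [5, 7]], Q = [[1, 4, 6], [2, 5], [3, 7]].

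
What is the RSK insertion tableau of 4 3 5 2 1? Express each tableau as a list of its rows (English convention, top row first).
Insert 4: appended to row 1. P = [[4]].
Insert 3: 3 bumps 4 from row 1; 4 starts row 2. P = [[3], [4]].
Insert 5: appended to row 1. P = [[3, 5], [4]].
Insert 2: 2 bumps 3 from row 1; 3 bumps 4 from row 2; 4 starts row 3. P = [[2, 5], [3], [4]].
Insert 1: 1 bumps 2 from row 1; 2 bumps 3 from row 2; 3 bumps 4 from row 3; 4 starts row 4. P = [[1, 5], [2], [3], [4]].

So P = [[1, 5], [2], [3], [4]].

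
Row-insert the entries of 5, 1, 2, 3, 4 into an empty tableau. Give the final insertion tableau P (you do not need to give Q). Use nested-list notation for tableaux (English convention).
P = [[1, 2, 3, 4], [5]]

Insert 5: appended to row 1. P = [[5]].
Insert 1: 1 bumps 5 from row 1; 5 starts row 2. P = [[1], [5]].
Insert 2: appended to row 1. P = [[1, 2], [5]].
Insert 3: appended to row 1. P = [[1, 2, 3], [5]].
Insert 4: appended to row 1. P = [[1, 2, 3, 4], [5]].

So P = [[1, 2, 3, 4], [5]].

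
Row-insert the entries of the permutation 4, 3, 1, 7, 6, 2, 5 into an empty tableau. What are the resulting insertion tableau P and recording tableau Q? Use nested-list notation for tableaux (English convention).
Insert each entry of the permutation into P by Schensted row insertion, recording in Q the position of each new cell.

Insert 4: appended to row 1. P = [[4]], Q = [[1]].
Insert 3: 3 bumps 4 from row 1; 4 starts row 2. P = [[3], [4]], Q = [[1], [2]].
Insert 1: 1 bumps 3 from row 1; 3 bumps 4 from row 2; 4 starts row 3. P = [[1], [3], [4]], Q = [[1], [2], [3]].
Insert 7: appended to row 1. P = [[1, 7], [3], [4]], Q = [[1, 4], [2], [3]].
Insert 6: 6 bumps 7 from row 1; 7 appends to row 2. P = [[1, 6], [3, 7], [4]], Q = [[1, 4], [2, 5], [3]].
Insert 2: 2 bumps 6 from row 1; 6 bumps 7 from row 2; 7 appends to row 3. P = [[1, 2], [3, 6], [4, 7]], Q = [[1, 4], [2, 5], [3, 6]].
Insert 5: appended to row 1. P = [[1, 2, 5], [3, 6], [4, 7]], Q = [[1, 4, 7], [2, 5], [3, 6]].

So P = [[1, 2, 5], [3, 6], [4, 7]], Q = [[1, 4, 7], [2, 5], [3, 6]].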